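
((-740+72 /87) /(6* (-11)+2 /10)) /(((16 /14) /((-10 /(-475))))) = 5359 /25897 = 0.21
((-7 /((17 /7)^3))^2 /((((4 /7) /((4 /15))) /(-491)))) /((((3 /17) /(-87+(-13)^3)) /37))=1674409486594796 /63893565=26206230.42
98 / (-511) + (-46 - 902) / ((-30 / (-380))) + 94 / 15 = -13142108 / 1095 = -12001.93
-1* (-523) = 523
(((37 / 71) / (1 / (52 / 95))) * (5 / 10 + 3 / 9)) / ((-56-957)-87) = -481 / 2225850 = -0.00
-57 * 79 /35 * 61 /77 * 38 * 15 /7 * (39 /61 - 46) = 1420417314 /3773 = 376468.94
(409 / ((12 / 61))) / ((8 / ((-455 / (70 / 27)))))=-2919033 / 64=-45609.89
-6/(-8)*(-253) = -759/4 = -189.75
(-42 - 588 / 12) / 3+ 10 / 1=-61 / 3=-20.33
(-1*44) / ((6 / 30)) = -220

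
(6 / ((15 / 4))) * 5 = 8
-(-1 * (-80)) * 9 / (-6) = 120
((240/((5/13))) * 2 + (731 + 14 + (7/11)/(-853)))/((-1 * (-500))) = 4675078/1172875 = 3.99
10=10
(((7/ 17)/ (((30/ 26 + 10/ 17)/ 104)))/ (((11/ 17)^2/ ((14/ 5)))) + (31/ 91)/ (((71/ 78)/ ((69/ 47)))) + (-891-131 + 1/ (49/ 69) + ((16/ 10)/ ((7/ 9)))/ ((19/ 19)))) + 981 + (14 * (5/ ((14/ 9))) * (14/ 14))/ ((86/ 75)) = 77979470706321/ 467916976450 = 166.65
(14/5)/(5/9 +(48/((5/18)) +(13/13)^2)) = 63/3923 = 0.02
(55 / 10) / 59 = 0.09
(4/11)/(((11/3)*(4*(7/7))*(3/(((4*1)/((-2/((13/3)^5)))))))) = -742586/29403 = -25.26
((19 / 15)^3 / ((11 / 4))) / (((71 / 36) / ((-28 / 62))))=-1536416 / 9079125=-0.17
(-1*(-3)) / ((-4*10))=-3 / 40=-0.08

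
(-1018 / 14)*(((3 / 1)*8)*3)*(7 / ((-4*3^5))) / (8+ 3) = 1018 / 297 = 3.43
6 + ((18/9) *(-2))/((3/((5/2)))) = 8/3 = 2.67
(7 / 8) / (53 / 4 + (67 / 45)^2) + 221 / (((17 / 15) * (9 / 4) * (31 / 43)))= 2802601435 / 23302266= 120.27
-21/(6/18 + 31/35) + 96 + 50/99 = 1004617/12672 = 79.28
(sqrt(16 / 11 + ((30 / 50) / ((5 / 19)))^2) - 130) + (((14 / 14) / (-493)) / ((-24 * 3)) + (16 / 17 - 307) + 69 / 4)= -14866037 / 35496 + sqrt(503129) / 275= -416.23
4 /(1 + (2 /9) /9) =324 /83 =3.90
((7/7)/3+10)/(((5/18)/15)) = 558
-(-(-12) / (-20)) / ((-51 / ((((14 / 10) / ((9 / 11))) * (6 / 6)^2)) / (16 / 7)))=-176 / 3825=-0.05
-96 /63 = -1.52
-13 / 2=-6.50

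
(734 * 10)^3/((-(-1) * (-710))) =-39544690400/71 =-556967470.42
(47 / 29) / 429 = 47 / 12441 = 0.00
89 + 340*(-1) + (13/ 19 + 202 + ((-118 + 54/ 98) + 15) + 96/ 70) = -695426/ 4655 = -149.39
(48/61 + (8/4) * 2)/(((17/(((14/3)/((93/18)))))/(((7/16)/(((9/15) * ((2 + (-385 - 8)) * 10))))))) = -3577/75416862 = -0.00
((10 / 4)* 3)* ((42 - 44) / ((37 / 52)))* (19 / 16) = -3705 / 148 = -25.03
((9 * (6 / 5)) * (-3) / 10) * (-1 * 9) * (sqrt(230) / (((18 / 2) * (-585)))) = -9 * sqrt(230) / 1625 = -0.08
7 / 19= 0.37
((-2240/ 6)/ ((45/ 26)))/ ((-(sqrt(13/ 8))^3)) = 7168 * sqrt(26)/ 351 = 104.13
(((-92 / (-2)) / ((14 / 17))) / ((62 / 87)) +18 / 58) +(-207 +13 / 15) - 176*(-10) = 308210473 / 188790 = 1632.56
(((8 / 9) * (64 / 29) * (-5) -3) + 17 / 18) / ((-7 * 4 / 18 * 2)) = 6193 / 1624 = 3.81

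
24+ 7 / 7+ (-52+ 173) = 146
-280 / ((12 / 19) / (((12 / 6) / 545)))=-532 / 327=-1.63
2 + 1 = 3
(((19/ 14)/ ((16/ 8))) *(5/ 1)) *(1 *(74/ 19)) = 185/ 14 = 13.21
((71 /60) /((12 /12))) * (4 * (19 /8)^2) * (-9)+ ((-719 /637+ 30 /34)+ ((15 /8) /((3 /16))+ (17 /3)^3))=-4544711299 /93562560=-48.57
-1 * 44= -44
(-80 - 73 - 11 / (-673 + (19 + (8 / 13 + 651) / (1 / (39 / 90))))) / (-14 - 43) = 568489 / 211831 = 2.68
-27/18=-3/2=-1.50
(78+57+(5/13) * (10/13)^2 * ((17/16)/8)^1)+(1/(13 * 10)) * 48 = 47595617/351520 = 135.40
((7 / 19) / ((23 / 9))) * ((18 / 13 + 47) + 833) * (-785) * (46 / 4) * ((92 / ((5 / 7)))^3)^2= -4042352930252658438057984 / 771875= -5237056427857695142.42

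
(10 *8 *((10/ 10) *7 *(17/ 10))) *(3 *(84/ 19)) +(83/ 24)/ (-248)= 1427907031/ 113088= 12626.51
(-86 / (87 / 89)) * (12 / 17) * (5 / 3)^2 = -765400 / 4437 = -172.50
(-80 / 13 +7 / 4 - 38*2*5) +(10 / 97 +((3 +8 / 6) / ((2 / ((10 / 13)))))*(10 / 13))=-5795839 / 15132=-383.02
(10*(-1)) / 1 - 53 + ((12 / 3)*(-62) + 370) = 59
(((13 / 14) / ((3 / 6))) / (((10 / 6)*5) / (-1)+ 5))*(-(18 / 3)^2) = 702 / 35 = 20.06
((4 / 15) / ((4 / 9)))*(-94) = -282 / 5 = -56.40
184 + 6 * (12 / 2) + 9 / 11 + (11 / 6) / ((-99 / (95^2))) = 31891 / 594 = 53.69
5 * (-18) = -90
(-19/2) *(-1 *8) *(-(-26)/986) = 988/493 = 2.00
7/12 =0.58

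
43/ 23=1.87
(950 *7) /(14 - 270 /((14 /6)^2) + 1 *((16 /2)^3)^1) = 13.96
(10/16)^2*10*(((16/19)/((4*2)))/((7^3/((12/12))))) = 125/104272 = 0.00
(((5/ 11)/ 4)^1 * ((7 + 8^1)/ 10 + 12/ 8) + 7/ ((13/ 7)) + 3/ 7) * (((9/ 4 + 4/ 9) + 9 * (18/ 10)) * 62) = 1915997563/ 360360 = 5316.90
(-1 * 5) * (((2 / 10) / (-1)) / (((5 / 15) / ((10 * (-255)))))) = -7650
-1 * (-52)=52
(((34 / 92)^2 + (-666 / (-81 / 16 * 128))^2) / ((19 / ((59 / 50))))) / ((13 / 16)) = 48252383 / 529185150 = 0.09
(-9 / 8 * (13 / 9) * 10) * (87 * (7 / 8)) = -1237.03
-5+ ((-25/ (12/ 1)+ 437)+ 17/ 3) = 5227/ 12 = 435.58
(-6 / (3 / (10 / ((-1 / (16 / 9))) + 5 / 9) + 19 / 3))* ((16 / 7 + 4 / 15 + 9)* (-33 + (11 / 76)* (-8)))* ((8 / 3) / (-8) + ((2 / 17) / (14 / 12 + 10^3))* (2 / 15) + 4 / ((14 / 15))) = 1034245317116891 / 680721169240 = 1519.34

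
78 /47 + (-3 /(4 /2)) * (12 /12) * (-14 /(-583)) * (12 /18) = 44816 /27401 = 1.64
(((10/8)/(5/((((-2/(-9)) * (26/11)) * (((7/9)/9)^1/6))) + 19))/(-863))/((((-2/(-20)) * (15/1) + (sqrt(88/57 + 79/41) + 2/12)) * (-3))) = -253175/148224810092 + 65 * sqrt(18955407)/148224810092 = 0.00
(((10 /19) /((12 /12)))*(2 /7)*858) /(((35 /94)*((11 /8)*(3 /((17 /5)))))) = 1329536 /4655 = 285.61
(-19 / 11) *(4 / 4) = -19 / 11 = -1.73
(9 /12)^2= 9 /16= 0.56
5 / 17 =0.29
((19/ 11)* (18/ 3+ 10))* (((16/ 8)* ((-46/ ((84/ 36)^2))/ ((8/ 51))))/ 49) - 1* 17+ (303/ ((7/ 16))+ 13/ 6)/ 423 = -5102073871/ 67031118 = -76.12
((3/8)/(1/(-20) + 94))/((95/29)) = 87/71402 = 0.00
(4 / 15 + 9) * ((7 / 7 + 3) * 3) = 556 / 5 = 111.20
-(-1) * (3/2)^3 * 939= 25353/8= 3169.12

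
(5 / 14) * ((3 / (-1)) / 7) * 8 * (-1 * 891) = 53460 / 49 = 1091.02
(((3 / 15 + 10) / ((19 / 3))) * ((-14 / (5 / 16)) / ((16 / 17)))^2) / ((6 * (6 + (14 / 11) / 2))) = 15888642 / 173375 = 91.64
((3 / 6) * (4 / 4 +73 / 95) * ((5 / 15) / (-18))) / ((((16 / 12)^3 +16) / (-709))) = 14889 / 23560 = 0.63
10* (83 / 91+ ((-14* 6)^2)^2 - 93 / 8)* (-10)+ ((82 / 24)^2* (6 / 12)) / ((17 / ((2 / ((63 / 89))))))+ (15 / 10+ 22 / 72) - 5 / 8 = -9981880489046773 / 2004912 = -4978712526.56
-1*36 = -36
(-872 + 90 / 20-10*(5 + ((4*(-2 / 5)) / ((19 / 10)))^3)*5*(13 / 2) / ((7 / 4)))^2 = 26185697836202025 / 9220992676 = 2839791.63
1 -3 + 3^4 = 79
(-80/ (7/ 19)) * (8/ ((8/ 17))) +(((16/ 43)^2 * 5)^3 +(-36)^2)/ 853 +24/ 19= -2645320795126475192/ 717152316546001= -3688.65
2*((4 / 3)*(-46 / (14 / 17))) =-3128 / 21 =-148.95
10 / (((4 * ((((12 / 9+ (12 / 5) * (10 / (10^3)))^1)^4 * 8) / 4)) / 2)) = 98876953125 / 134245929122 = 0.74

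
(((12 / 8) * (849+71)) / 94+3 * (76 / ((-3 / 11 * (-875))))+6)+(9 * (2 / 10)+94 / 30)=3278026 / 123375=26.57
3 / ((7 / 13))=39 / 7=5.57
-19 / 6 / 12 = -0.26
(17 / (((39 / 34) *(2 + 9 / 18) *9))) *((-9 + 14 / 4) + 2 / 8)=-2023 / 585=-3.46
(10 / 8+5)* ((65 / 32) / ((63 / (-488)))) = -99125 / 1008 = -98.34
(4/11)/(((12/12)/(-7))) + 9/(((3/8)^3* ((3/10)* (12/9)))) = 13996/33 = 424.12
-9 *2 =-18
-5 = -5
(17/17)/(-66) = -1/66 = -0.02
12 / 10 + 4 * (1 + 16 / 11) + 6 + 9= 26.02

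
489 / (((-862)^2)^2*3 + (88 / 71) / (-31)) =6603 / 22365713437640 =0.00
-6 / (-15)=2 / 5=0.40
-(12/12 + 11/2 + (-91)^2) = -16575/2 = -8287.50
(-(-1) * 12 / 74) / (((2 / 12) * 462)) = 6 / 2849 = 0.00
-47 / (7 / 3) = -141 / 7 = -20.14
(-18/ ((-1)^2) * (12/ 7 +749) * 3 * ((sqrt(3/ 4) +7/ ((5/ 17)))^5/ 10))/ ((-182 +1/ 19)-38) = 578169728691381 * sqrt(3)/ 39004000 +9932805066197277/ 69650000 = 168285052.37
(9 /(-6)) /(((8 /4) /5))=-15 /4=-3.75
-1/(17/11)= -11/17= -0.65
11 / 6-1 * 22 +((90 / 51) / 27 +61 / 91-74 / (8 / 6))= -1043264 / 13923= -74.93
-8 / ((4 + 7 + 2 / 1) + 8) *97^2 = -75272 / 21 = -3584.38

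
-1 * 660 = -660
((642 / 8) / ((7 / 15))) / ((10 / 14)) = 963 / 4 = 240.75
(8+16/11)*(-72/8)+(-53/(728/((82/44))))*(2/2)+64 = -339965/16016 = -21.23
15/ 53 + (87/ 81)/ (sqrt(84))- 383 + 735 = 29*sqrt(21)/ 1134 + 18671/ 53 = 352.40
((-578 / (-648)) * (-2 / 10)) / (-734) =289 / 1189080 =0.00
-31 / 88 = -0.35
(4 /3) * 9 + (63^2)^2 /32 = 15753345 /32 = 492292.03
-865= -865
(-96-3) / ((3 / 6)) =-198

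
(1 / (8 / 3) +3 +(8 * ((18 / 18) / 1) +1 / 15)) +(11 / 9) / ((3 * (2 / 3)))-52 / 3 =-1901 / 360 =-5.28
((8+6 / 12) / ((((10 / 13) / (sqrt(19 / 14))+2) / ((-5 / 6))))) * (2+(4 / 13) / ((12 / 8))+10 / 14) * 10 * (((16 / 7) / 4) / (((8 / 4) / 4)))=-167330150 / 1261701+3387250 * sqrt(266) / 1261701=-88.84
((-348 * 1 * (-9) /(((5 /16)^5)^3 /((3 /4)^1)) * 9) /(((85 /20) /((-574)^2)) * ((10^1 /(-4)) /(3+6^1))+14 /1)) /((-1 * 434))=-41300329031206282373489491968 /314192609039306640625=-131449078.82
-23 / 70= -0.33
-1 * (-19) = 19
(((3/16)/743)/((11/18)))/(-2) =-27/130768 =-0.00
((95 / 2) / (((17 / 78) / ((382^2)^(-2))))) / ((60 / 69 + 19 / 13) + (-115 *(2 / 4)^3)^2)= 1477060 / 30157812261212657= 0.00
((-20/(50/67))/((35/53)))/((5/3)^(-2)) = -7102/63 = -112.73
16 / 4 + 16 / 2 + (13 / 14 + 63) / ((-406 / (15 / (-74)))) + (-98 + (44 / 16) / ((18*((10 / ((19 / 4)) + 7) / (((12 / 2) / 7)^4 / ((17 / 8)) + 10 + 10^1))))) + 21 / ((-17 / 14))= -56147332167047 / 545530960296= -102.92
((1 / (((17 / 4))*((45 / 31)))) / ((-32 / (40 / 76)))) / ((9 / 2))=-31 / 52326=-0.00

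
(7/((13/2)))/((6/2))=14/39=0.36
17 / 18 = 0.94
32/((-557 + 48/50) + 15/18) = -4800/83281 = -0.06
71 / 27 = 2.63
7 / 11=0.64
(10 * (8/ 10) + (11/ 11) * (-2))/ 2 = 3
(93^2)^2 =74805201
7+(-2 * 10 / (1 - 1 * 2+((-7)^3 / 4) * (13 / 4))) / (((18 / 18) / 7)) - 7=448 / 895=0.50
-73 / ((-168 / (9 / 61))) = 219 / 3416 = 0.06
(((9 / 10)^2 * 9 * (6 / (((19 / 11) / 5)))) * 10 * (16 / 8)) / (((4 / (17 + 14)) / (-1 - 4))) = -3728835 / 38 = -98127.24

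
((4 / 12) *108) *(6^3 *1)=7776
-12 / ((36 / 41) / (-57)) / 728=779 / 728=1.07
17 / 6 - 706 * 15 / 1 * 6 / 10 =-6351.17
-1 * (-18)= 18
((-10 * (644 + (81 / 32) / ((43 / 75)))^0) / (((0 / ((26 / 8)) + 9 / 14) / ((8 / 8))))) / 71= -140 / 639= -0.22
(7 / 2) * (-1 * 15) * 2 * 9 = -945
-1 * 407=-407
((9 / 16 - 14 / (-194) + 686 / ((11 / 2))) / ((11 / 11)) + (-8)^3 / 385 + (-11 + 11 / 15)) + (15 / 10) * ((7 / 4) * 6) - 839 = -1271793713 / 1792560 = -709.48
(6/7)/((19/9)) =54/133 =0.41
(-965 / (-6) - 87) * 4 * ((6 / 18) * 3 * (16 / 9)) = 14176 / 27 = 525.04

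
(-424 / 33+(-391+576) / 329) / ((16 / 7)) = -133391 / 24816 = -5.38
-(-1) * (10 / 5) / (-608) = -0.00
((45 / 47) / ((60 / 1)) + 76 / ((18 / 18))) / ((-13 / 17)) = -242947 / 2444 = -99.41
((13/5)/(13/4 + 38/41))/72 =533/61650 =0.01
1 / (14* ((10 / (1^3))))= 1 / 140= 0.01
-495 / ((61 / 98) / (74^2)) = -265640760 / 61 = -4354766.56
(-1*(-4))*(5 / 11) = 20 / 11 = 1.82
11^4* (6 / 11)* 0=0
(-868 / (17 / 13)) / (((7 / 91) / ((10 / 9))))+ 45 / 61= -89475235 / 9333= -9586.97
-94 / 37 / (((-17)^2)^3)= -94 / 893090053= -0.00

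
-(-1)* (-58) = -58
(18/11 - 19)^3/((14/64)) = -222971872/9317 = -23931.72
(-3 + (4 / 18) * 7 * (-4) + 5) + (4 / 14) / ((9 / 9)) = -3.94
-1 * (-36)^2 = -1296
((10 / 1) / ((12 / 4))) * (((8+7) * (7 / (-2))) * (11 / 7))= -275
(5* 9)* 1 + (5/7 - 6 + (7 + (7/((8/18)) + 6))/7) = 1227/28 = 43.82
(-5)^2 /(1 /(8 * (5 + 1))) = 1200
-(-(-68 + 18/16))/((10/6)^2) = -963/40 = -24.08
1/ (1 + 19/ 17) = 17/ 36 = 0.47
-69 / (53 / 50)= -3450 / 53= -65.09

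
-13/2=-6.50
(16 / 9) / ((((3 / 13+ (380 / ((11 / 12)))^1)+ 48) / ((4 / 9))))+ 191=1023833519 / 5360337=191.00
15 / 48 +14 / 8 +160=2593 / 16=162.06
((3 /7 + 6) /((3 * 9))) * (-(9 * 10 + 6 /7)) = -1060 /49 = -21.63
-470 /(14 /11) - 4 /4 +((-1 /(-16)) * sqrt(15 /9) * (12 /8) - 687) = -7401 /7 +sqrt(15) /32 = -1057.16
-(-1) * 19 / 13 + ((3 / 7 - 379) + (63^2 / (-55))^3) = -5695348191894 / 15140125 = -376175.77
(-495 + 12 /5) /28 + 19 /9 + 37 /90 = -18989 /1260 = -15.07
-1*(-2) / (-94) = -1 / 47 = -0.02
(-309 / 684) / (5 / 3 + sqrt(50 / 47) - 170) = 309 * sqrt(94) / 182183020 + 488941 / 182183020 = 0.00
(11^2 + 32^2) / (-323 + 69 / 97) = -111065 / 31262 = -3.55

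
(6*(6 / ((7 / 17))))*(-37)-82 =-23218 / 7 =-3316.86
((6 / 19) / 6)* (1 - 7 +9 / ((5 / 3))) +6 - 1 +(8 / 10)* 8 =216 / 19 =11.37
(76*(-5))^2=144400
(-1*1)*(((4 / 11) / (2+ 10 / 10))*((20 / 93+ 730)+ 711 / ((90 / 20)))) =-330416 / 3069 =-107.66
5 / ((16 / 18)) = 45 / 8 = 5.62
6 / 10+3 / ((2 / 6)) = 9.60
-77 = -77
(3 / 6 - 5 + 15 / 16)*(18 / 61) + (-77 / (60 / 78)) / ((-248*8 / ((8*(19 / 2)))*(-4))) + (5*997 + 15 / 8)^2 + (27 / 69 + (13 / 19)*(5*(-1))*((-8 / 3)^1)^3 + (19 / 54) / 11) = 3906316779668937779 / 157075839360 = 24868985.55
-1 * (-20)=20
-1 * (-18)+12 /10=96 /5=19.20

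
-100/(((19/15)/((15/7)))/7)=-22500/19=-1184.21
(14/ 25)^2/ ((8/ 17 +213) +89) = 1666/ 1606875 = 0.00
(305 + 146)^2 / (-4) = -203401 / 4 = -50850.25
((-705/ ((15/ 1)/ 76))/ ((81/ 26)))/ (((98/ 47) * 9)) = -2182492/ 35721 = -61.10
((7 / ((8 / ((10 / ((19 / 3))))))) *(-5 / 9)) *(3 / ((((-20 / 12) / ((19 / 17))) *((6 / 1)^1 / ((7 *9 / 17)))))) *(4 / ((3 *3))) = 245 / 578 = 0.42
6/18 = 1/3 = 0.33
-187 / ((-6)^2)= -187 / 36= -5.19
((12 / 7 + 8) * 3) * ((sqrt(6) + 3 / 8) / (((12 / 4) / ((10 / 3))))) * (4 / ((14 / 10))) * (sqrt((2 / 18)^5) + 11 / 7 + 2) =10339400 / 83349 + 82715200 * sqrt(6) / 250047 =934.34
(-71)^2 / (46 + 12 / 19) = 95779 / 886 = 108.10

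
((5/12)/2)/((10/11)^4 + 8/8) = 73205/591384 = 0.12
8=8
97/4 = 24.25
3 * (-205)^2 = 126075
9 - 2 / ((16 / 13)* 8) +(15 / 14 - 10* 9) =-35899 / 448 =-80.13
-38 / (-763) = 38 / 763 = 0.05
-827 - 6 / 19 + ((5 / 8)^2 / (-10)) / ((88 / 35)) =-827.33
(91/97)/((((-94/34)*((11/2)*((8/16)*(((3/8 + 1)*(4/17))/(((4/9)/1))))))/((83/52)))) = -1343272/4964751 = -0.27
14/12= 7/6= 1.17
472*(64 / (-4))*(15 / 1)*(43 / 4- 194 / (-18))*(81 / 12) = -16461000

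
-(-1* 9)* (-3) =-27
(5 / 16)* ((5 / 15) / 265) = 1 / 2544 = 0.00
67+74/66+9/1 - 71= 202/33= 6.12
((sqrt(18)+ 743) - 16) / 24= sqrt(2) / 8+ 727 / 24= 30.47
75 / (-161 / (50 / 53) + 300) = 0.58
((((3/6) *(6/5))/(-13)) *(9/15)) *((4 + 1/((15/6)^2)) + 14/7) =-1386/8125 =-0.17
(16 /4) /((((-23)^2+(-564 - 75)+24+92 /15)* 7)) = -30 /4193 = -0.01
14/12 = 7/6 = 1.17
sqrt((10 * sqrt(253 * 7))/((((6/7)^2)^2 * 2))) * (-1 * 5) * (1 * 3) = -245 * 1771^(1/4) * sqrt(5)/12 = -296.16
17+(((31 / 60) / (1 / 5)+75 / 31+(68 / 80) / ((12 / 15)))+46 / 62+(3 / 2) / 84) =248161 / 10416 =23.82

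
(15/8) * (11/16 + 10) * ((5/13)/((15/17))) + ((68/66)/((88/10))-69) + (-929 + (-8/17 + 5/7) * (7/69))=-233607672325/236176512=-989.12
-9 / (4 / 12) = -27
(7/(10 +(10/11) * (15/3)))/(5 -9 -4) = -77/1280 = -0.06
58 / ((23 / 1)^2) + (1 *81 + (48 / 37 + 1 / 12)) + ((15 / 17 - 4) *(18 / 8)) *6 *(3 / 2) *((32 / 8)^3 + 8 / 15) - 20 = -80090444027 / 19964460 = -4011.65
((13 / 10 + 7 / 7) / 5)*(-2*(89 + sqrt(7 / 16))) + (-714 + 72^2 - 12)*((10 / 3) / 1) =369453 / 25 - 23*sqrt(7) / 100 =14777.51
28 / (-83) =-28 / 83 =-0.34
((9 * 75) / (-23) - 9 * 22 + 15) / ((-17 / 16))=78144 / 391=199.86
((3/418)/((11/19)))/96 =1/7744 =0.00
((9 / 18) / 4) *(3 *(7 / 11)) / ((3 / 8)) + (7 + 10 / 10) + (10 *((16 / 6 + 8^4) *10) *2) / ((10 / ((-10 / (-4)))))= 6763085 / 33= 204941.97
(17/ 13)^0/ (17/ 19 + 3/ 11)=209/ 244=0.86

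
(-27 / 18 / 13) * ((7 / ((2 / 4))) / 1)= -21 / 13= -1.62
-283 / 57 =-4.96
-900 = -900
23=23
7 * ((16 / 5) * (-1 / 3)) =-7.47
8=8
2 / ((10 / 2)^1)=2 / 5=0.40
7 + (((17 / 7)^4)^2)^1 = 7016111048 / 5764801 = 1217.06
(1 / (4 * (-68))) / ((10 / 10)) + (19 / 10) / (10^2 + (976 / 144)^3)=384331 / 407838160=0.00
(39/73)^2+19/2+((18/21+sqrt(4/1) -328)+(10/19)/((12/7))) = -315.05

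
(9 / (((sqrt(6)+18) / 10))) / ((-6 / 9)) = -405 / 53+45 * sqrt(6) / 106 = -6.60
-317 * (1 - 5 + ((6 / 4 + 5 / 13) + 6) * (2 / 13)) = 149307 / 169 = 883.47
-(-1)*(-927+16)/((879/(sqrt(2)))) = -911*sqrt(2)/879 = -1.47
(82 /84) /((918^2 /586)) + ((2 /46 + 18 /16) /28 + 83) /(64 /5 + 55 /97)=43720670168947 /7036833043296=6.21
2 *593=1186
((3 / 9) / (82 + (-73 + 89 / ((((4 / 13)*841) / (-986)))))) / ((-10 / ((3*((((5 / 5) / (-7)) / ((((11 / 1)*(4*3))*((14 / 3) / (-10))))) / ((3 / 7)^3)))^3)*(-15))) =-49735 / 10701109412928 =-0.00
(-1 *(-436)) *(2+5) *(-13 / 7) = -5668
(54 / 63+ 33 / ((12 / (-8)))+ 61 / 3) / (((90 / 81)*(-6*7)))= 17 / 980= 0.02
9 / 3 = 3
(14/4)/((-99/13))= -91/198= -0.46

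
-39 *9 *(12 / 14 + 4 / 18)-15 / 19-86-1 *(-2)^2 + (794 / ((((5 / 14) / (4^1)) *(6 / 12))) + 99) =11580944 / 665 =17414.95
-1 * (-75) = 75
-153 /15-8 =-91 /5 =-18.20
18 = 18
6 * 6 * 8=288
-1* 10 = -10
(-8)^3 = -512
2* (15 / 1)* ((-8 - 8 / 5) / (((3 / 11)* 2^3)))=-132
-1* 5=-5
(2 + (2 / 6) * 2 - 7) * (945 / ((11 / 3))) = -12285 / 11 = -1116.82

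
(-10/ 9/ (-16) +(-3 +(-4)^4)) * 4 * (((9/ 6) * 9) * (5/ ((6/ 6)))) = 273315/ 4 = 68328.75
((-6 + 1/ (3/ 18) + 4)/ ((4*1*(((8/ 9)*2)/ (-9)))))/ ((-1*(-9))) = -9/ 16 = -0.56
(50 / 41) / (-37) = -50 / 1517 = -0.03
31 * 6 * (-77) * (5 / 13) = -5508.46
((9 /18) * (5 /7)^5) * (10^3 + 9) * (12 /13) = 18918750 /218491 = 86.59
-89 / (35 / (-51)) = 4539 / 35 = 129.69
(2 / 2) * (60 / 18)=10 / 3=3.33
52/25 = 2.08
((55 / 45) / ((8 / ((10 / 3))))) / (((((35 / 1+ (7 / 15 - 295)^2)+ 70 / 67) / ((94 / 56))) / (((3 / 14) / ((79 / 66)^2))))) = 4715233875 / 3200714138418776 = 0.00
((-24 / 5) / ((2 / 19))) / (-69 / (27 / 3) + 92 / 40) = 1368 / 161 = 8.50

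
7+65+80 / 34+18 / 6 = 1315 / 17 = 77.35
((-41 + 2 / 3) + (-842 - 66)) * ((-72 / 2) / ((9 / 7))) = 79660 / 3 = 26553.33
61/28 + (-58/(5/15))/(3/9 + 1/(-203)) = -527.65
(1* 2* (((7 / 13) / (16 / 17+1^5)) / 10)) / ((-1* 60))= -119 / 128700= -0.00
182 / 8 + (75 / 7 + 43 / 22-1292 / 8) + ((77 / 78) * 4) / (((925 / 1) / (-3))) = -467014257 / 3703700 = -126.09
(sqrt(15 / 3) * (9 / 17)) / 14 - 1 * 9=-9 + 9 * sqrt(5) / 238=-8.92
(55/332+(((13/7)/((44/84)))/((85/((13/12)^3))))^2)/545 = 4055850161843/13120270327296000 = 0.00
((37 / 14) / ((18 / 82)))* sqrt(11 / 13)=1517* sqrt(143) / 1638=11.07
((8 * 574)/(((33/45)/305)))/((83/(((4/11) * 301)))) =25294113600/10043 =2518581.46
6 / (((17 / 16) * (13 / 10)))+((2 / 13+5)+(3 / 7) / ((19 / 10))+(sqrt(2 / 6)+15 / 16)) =sqrt(3) / 3+5013647 / 470288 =11.24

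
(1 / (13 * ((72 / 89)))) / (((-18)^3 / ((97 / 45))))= -8633 / 245643840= -0.00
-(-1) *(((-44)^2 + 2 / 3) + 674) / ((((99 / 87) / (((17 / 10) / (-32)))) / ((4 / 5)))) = -43877 / 450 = -97.50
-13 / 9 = -1.44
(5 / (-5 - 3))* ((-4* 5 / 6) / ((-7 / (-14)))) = 25 / 6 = 4.17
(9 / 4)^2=81 / 16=5.06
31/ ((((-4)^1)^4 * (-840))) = -31/ 215040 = -0.00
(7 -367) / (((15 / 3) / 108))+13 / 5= -38867 / 5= -7773.40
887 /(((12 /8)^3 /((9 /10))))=236.53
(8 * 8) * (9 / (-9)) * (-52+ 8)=2816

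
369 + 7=376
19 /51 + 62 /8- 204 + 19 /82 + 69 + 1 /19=-20117671 /158916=-126.59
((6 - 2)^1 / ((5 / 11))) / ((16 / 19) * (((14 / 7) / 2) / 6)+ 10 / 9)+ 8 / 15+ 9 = 26587 / 1605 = 16.57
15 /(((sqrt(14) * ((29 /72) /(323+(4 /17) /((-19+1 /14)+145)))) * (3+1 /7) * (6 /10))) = 79295490 * sqrt(14) /174029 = 1704.87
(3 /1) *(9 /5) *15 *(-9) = -729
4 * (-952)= -3808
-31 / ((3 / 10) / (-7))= 2170 / 3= 723.33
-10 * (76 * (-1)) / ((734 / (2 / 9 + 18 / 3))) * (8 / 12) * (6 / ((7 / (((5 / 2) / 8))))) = 3800 / 3303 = 1.15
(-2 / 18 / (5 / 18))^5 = -32 / 3125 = -0.01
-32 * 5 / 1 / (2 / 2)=-160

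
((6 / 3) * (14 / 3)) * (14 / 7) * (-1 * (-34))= 1904 / 3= 634.67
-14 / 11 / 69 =-14 / 759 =-0.02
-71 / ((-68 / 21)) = 1491 / 68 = 21.93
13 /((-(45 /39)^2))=-2197 /225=-9.76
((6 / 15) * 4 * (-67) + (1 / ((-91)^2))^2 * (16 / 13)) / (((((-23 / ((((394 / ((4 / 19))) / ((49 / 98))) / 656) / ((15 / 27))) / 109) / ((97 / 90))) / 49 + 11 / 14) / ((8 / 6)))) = -50426694729421195072 / 277061730916188855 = -182.01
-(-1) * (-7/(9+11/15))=-105/146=-0.72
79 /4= 19.75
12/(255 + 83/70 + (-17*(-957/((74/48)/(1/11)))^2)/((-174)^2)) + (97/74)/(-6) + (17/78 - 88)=-4125455050981/46905036308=-87.95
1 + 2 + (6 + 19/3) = 46/3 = 15.33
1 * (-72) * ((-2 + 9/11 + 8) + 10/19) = -110520/209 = -528.80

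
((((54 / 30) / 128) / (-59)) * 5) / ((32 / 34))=-153 / 120832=-0.00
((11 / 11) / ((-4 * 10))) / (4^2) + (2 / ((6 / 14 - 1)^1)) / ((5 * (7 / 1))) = -13 / 128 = -0.10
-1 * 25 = -25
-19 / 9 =-2.11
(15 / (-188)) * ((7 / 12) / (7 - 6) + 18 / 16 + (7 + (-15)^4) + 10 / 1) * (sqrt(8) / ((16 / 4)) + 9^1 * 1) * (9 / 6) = -164085615 / 3008 - 18231735 * sqrt(2) / 6016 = -58835.57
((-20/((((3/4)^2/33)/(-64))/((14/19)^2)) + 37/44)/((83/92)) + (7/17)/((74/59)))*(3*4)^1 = 112429937777042/207313997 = 542317.16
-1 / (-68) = 1 / 68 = 0.01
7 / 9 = 0.78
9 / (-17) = -9 / 17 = -0.53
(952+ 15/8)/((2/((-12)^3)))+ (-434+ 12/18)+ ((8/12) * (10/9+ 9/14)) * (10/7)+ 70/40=-4363666315/5292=-824577.91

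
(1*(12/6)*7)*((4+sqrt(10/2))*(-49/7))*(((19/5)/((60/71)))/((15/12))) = -528808/375-132202*sqrt(5)/375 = -2198.46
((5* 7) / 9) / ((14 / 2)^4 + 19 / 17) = 595 / 367524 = 0.00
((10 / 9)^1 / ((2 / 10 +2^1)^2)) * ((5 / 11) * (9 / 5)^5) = 13122 / 6655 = 1.97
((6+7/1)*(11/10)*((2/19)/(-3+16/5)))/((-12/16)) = -572/57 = -10.04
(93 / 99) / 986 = 31 / 32538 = 0.00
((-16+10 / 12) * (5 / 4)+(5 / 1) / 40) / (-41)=113 / 246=0.46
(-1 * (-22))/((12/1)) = 11/6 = 1.83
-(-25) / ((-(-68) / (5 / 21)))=125 / 1428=0.09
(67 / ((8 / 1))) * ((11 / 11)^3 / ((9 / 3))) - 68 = -1565 / 24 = -65.21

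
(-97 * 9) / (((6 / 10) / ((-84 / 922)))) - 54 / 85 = 5169456 / 39185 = 131.92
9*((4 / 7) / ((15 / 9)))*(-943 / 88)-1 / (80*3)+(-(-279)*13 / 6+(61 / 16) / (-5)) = 1318241 / 2310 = 570.67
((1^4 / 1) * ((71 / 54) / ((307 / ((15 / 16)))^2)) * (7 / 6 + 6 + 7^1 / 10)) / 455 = 4189 / 19760622336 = 0.00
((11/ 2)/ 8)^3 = 1331/ 4096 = 0.32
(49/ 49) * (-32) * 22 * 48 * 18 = -608256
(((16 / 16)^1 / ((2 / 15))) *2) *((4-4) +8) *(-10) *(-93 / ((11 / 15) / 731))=1223694000 / 11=111244909.09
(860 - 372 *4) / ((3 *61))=-628 / 183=-3.43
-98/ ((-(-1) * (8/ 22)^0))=-98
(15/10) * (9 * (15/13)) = 405/26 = 15.58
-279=-279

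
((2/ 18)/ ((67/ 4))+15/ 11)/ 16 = 9089/ 106128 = 0.09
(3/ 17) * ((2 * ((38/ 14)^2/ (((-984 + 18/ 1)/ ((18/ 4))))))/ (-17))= 3249/ 4559842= 0.00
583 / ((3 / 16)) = 9328 / 3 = 3109.33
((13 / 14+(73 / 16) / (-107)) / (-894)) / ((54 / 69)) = -81397 / 64282176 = -0.00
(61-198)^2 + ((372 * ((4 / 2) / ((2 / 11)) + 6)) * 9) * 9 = 531013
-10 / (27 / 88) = -880 / 27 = -32.59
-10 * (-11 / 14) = 7.86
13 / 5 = 2.60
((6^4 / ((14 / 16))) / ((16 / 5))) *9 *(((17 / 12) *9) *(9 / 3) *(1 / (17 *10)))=6561 / 7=937.29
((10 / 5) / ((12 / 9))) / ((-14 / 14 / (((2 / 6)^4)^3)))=-1 / 354294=-0.00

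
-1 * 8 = -8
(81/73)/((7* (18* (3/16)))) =24/511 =0.05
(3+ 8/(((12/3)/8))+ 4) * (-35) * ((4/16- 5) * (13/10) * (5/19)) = 1308.12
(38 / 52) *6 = 57 / 13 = 4.38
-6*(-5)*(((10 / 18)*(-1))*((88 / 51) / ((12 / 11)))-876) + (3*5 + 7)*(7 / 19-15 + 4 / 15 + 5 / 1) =-1156072754 / 43605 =-26512.39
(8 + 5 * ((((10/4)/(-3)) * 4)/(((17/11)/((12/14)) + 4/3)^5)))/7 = 37279070776/32844658329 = 1.14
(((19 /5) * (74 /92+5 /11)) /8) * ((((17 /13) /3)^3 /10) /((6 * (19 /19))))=4574003 /5541307200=0.00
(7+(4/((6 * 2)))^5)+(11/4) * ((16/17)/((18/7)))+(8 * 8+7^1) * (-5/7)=-1234861/28917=-42.70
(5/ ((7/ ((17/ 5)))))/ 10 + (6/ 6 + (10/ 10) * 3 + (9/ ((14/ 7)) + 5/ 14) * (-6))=-249/ 10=-24.90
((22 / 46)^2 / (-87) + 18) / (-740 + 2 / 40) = -16565860 / 681094377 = -0.02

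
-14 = -14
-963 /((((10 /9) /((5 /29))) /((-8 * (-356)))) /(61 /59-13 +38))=-18957017088 /1711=-11079495.67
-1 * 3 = -3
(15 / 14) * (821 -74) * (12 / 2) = 33615 / 7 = 4802.14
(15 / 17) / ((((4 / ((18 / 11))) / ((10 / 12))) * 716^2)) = 225 / 383466688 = 0.00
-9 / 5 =-1.80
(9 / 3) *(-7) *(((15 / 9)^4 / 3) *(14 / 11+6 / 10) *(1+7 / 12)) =-1712375 / 10692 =-160.15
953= 953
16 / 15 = 1.07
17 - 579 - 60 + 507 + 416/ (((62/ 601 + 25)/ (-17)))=-5985277/ 15087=-396.72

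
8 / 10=4 / 5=0.80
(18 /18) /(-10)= -1 /10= -0.10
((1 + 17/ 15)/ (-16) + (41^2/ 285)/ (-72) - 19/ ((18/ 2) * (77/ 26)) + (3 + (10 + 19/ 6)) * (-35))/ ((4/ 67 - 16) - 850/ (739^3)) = 24214554677541799217/ 681040135624297680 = 35.56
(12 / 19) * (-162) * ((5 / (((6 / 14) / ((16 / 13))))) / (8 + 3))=-362880 / 2717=-133.56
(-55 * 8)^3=-85184000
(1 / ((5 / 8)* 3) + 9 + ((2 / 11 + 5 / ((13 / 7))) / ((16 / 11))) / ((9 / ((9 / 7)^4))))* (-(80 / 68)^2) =-379548145 / 27061671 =-14.03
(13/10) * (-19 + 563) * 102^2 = 36788544/5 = 7357708.80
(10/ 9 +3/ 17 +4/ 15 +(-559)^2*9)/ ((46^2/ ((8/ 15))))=4302865748/ 6070275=708.84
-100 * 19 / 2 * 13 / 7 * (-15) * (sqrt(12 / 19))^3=234000 * sqrt(57) / 133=13283.17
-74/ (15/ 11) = -814/ 15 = -54.27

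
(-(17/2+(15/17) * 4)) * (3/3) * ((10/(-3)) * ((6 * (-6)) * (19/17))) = -466260/289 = -1613.36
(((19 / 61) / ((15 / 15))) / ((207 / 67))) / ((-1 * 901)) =-1273 / 11376927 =-0.00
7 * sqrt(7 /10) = 7 * sqrt(70) /10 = 5.86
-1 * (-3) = 3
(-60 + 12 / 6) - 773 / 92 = -6109 / 92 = -66.40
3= 3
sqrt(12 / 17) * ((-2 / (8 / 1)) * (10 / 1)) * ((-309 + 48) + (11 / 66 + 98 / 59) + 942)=-1208605 * sqrt(51) / 6018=-1434.23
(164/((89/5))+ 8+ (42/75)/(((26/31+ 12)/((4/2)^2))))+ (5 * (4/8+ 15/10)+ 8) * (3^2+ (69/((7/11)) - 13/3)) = 6363436414/3099425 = 2053.10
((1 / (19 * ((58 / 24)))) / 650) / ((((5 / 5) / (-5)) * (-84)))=1 / 501410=0.00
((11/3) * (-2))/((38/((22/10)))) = -0.42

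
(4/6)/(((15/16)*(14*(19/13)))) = 208/5985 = 0.03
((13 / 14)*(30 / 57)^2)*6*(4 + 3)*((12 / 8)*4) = 23400 / 361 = 64.82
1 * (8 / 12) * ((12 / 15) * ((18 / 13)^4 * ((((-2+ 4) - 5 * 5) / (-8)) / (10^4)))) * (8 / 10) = 201204 / 446265625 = 0.00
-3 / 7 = -0.43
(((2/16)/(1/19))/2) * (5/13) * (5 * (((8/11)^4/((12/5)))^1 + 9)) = 190202825/9135984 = 20.82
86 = 86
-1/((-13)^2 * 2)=-1/338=-0.00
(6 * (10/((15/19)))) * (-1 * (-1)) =76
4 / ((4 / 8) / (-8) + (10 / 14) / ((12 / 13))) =1344 / 239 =5.62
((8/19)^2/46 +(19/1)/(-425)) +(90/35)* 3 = 189544751/24701425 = 7.67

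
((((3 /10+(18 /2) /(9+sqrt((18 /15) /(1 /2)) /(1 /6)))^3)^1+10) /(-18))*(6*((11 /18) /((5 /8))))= 151255753 /33750 - 1302796*sqrt(15) /1125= -3.42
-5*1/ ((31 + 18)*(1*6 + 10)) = -0.01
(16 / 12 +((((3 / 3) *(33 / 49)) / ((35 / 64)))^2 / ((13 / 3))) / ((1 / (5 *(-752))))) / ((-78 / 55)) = 165871051786 / 178944129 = 926.94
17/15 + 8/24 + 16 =262/15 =17.47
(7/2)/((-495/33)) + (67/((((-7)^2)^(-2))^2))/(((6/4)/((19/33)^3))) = 52984631627501/1078110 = 49145849.34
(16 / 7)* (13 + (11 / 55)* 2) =1072 / 35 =30.63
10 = 10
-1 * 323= -323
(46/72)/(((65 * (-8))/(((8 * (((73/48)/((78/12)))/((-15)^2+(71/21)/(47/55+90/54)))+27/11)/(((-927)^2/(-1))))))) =1232049671/349891875927079200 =0.00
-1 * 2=-2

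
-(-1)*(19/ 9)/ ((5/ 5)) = 19/ 9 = 2.11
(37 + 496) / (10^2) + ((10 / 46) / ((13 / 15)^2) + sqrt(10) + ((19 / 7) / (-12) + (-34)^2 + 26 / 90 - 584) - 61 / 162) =sqrt(10) + 31808512823 / 55098225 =580.47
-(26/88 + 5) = -233/44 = -5.30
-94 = -94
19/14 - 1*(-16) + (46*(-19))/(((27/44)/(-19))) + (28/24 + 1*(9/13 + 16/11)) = 731953330/27027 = 27082.30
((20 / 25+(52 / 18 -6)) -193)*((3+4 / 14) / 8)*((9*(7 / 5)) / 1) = -1010.74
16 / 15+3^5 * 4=973.07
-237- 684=-921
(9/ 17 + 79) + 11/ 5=6947/ 85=81.73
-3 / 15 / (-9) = 1 / 45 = 0.02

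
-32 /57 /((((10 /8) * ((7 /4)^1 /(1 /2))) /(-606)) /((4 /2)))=103424 /665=155.52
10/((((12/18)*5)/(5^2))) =75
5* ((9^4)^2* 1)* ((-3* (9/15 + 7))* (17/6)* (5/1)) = -69520454415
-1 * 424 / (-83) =424 / 83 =5.11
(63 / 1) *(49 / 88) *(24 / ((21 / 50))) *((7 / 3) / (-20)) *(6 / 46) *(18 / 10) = -27783 / 506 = -54.91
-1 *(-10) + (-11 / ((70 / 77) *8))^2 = 78641 / 6400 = 12.29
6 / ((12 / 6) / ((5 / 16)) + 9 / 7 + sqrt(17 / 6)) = 0.64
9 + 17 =26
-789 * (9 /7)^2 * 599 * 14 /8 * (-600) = 5742223650 /7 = 820317664.29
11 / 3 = 3.67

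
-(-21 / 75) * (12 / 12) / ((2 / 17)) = 2.38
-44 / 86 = -22 / 43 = -0.51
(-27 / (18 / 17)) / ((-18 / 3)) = 17 / 4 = 4.25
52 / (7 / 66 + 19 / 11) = 312 / 11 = 28.36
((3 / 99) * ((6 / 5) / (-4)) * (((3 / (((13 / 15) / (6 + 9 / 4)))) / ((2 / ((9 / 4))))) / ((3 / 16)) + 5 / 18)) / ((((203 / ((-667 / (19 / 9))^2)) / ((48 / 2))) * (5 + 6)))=-6653821248 / 3974971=-1673.93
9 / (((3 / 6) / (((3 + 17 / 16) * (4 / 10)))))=117 / 4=29.25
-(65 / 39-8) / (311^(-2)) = 1837699 / 3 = 612566.33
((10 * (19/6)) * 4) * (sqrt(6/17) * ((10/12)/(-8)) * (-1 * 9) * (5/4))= 2375 * sqrt(102)/272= 88.19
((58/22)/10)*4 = 58/55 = 1.05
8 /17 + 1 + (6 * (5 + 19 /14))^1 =4714 /119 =39.61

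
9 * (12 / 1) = 108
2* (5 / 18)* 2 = 10 / 9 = 1.11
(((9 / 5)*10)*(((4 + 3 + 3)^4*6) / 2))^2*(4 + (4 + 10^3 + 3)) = 294807600000000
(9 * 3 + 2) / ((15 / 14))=406 / 15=27.07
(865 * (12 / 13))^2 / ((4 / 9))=242424900 / 169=1434466.86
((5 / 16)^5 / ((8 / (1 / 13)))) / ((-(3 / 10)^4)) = -1953125 / 552075264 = -0.00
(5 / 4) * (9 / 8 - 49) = -1915 / 32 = -59.84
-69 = -69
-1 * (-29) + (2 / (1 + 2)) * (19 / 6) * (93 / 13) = 1720 / 39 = 44.10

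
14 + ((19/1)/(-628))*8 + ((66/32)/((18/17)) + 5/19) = 4573021/286368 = 15.97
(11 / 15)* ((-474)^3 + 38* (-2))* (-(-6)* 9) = -4217261400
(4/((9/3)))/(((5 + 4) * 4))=1/27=0.04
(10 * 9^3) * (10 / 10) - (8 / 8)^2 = 7289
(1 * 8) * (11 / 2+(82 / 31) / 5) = 48.23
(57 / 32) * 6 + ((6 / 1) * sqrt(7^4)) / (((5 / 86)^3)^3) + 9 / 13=15736086223447476492507 / 406250000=38734981473101.48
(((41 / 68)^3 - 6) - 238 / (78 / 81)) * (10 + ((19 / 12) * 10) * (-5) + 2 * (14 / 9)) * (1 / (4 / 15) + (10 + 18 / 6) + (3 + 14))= 18439601845065 / 32700928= 563886.19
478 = 478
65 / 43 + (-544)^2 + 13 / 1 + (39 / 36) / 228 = 34817986351 / 117648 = 295950.52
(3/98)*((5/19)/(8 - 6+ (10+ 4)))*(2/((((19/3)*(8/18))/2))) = 405/566048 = 0.00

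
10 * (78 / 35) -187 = -1153 / 7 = -164.71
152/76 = 2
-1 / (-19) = 1 / 19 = 0.05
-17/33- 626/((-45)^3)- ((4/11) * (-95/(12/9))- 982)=1009793386/1002375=1007.40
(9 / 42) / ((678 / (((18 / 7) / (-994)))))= -9 / 11007556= -0.00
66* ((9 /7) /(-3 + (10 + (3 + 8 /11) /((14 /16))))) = 2178 /289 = 7.54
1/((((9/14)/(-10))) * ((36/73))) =-2555/81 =-31.54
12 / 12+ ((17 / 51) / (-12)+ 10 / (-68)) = 505 / 612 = 0.83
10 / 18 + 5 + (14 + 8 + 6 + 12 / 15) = 1546 / 45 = 34.36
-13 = -13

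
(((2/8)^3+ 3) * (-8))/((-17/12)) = 579/34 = 17.03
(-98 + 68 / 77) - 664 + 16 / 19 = -1112282 / 1463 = -760.27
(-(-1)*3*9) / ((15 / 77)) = 693 / 5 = 138.60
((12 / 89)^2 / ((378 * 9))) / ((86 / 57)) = 0.00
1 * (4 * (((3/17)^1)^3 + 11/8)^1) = 54259/9826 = 5.52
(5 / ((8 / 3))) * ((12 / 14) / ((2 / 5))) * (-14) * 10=-1125 / 2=-562.50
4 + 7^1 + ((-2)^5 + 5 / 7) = -142 / 7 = -20.29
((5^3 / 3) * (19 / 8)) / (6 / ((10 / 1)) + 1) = 11875 / 192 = 61.85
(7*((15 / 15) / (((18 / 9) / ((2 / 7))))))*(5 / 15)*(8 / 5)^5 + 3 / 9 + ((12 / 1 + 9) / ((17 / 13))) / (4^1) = 5000099 / 637500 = 7.84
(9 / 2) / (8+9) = 9 / 34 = 0.26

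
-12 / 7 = -1.71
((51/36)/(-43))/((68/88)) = -0.04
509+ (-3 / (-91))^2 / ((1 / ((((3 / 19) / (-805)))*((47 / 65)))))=4190476454806 / 8232763175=509.00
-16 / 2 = -8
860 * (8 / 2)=3440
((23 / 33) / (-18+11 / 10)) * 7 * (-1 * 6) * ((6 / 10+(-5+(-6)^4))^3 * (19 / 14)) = 235399510099088 / 46475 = 5065078216.23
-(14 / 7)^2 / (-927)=4 / 927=0.00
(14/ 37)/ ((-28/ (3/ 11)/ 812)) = -1218/ 407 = -2.99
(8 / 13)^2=64 / 169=0.38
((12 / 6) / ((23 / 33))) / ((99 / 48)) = 32 / 23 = 1.39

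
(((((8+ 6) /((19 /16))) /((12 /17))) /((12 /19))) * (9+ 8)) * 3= 1348.67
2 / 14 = 1 / 7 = 0.14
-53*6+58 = -260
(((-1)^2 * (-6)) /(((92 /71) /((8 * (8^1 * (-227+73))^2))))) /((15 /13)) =-5603806208 /115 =-48728749.63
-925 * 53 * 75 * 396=-1456042500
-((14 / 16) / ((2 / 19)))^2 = -17689 / 256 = -69.10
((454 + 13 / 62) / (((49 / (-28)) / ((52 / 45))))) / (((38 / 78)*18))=-34.20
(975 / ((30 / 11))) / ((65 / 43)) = 473 / 2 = 236.50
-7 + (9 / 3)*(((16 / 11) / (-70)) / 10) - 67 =-142462 / 1925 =-74.01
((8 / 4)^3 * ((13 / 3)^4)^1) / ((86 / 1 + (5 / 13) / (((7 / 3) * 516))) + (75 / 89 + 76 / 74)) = 11776736721568 / 366849074925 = 32.10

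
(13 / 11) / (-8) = -13 / 88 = -0.15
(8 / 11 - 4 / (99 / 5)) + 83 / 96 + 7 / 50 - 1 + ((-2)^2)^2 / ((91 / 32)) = 44369033 / 7207200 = 6.16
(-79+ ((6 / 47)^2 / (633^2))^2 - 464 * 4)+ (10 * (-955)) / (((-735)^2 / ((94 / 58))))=-11728468882812127547058893 / 6061134485653150616181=-1935.03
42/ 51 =14/ 17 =0.82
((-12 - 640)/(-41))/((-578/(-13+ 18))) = -1630/11849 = -0.14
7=7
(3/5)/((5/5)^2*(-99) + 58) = -3/205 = -0.01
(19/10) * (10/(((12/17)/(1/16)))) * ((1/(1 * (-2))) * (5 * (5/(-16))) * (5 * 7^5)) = 678582625/6144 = 110446.39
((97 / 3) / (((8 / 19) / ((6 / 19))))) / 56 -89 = -19839 / 224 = -88.57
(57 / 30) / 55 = 19 / 550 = 0.03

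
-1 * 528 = -528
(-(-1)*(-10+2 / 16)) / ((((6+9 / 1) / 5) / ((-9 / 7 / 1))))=237 / 56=4.23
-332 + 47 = -285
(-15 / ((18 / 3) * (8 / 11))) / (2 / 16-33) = 55 / 526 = 0.10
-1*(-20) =20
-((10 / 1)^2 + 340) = -440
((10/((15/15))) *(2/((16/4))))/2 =2.50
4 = 4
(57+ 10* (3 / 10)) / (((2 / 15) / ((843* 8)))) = 3034800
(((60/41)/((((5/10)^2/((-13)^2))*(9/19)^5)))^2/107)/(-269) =-1120700053689947910400/18745039334545047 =-59786.49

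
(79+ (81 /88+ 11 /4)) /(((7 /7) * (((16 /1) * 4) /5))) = 36375 /5632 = 6.46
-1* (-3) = 3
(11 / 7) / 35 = 0.04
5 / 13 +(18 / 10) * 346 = 40507 / 65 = 623.18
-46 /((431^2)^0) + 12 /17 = -770 /17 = -45.29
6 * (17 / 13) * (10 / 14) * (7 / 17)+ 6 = 108 / 13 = 8.31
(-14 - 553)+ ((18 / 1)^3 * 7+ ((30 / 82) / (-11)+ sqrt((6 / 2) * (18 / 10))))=3 * sqrt(15) / 5+ 18155892 / 451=40259.29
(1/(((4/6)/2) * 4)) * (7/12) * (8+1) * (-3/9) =-21/16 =-1.31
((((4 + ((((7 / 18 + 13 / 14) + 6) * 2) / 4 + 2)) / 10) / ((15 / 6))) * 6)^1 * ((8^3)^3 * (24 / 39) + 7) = 261348782111 / 1365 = 191464309.24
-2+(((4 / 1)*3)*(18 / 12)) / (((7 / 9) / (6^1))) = 958 / 7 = 136.86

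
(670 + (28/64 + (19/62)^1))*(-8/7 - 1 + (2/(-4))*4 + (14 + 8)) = 5940875/496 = 11977.57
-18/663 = -6/221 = -0.03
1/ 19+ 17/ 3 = 326/ 57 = 5.72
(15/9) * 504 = 840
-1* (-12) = 12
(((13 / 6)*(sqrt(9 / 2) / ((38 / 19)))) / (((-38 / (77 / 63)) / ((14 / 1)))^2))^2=5940863929 / 27361154592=0.22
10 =10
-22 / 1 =-22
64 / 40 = 8 / 5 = 1.60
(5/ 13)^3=125/ 2197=0.06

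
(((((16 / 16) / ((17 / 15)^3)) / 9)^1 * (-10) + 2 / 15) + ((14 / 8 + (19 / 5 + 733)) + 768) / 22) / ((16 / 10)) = 440015497 / 10376256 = 42.41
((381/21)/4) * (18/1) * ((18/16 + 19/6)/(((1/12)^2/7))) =353187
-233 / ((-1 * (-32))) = -233 / 32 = -7.28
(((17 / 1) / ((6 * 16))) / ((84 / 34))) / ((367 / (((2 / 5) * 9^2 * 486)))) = 632043 / 205520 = 3.08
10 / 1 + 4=14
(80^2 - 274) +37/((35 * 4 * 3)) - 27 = 2561617/420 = 6099.09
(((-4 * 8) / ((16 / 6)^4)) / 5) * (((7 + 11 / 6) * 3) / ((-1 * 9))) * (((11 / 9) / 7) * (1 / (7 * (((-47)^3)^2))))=583 / 676072385434880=0.00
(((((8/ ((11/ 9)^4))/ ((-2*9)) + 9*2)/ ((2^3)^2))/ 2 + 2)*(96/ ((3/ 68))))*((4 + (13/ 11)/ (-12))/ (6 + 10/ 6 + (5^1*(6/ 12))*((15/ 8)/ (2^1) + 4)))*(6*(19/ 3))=627604890080/ 18198763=34486.13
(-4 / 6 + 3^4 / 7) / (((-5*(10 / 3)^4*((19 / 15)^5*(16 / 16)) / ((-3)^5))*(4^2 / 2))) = 365099967 / 2218584704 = 0.16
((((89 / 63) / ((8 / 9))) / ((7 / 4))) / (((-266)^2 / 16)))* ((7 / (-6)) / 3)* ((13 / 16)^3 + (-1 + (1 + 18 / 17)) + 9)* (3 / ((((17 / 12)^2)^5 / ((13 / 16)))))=-38402954899920 / 606235573785720137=-0.00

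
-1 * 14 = -14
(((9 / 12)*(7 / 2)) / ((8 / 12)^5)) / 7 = 729 / 256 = 2.85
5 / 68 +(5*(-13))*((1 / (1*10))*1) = -6.43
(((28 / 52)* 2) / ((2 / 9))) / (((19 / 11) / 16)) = 44.89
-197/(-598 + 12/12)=197/597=0.33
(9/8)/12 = 3/32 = 0.09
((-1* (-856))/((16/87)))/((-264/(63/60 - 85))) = 5209937/3520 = 1480.10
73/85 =0.86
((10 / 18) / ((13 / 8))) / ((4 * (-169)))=-10 / 19773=-0.00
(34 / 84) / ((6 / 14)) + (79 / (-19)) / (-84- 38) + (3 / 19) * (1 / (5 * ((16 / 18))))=423103 / 417240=1.01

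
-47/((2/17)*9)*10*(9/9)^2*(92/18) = -183770/81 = -2268.77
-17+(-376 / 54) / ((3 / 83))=-16981 / 81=-209.64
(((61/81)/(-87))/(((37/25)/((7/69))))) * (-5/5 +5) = -42700/17990991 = -0.00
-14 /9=-1.56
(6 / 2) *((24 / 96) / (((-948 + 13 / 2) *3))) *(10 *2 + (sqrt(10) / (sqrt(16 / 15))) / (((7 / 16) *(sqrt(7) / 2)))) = -10 / 1883 - 20 *sqrt(42) / 92267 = -0.01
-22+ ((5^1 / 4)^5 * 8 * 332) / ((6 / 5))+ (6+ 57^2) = 1917611 / 192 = 9987.56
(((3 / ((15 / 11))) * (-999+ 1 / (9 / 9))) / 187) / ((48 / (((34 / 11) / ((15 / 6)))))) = -499 / 1650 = -0.30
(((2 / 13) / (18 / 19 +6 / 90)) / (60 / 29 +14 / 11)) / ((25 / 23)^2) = 9618807 / 250310125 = 0.04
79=79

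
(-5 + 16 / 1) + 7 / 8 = 95 / 8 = 11.88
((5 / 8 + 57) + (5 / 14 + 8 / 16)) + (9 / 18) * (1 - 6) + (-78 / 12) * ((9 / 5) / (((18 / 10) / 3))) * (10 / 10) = 2043 / 56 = 36.48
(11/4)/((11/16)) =4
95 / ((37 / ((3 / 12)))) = 95 / 148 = 0.64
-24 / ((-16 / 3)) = 9 / 2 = 4.50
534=534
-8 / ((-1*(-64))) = -1 / 8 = -0.12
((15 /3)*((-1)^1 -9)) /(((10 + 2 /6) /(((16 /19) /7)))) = -0.58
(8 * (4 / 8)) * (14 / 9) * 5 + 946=8794 / 9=977.11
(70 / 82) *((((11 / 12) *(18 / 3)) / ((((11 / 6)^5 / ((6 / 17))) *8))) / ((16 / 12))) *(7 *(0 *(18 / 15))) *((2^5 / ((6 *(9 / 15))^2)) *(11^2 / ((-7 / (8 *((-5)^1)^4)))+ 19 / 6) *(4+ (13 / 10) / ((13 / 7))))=0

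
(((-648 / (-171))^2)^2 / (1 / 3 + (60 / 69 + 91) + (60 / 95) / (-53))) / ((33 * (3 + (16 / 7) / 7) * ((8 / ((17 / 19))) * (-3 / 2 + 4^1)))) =3411054872064 / 3741982087113545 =0.00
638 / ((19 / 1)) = 638 / 19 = 33.58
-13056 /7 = -1865.14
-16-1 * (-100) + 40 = 124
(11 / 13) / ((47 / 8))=88 / 611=0.14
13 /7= 1.86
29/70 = 0.41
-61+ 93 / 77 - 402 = -35558 / 77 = -461.79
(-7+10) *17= 51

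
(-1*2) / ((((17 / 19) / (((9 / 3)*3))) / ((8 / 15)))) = -912 / 85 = -10.73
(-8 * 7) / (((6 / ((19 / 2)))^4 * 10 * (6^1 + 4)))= -912247 / 259200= -3.52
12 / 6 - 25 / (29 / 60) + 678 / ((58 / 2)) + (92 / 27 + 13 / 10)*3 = -31901 / 2610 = -12.22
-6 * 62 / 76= -93 / 19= -4.89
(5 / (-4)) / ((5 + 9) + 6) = -1 / 16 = -0.06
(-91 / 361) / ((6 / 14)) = -637 / 1083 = -0.59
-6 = -6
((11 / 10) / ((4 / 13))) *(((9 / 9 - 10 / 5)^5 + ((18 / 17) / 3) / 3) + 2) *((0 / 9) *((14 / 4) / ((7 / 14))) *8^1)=0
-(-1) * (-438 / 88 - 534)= -23715 / 44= -538.98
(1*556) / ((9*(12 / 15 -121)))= -2780 / 5409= -0.51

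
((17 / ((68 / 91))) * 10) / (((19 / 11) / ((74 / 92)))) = 185185 / 1748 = 105.94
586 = 586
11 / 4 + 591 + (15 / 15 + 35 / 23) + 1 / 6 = 164617 / 276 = 596.44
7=7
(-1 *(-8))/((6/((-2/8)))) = -1/3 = -0.33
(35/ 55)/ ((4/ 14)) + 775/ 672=24989/ 7392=3.38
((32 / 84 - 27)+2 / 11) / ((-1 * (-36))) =-6107 / 8316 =-0.73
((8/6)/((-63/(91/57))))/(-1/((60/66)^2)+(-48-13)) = 0.00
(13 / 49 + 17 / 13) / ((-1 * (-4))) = 501 / 1274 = 0.39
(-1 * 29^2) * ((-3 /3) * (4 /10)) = 1682 /5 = 336.40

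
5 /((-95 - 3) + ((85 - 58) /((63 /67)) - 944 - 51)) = -7 /1490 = -0.00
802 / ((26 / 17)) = 6817 / 13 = 524.38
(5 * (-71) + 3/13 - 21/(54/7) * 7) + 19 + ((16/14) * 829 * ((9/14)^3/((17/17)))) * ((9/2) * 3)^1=854880295/280917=3043.18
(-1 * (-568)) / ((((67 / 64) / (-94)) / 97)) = -331457536 / 67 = -4947127.40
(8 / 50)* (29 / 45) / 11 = 116 / 12375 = 0.01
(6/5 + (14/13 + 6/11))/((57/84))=56504/13585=4.16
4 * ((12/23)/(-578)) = -24/6647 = -0.00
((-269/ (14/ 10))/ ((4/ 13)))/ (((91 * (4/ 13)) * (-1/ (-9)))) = -157365/ 784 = -200.72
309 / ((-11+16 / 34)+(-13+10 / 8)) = -7004 / 505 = -13.87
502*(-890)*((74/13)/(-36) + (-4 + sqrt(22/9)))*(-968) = -210402998960/117 + 432483040*sqrt(22)/3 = -1122141141.54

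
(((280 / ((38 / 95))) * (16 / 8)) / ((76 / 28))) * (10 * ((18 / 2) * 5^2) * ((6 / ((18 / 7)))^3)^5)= 383978380243.04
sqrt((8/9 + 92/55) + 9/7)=sqrt(5132435)/1155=1.96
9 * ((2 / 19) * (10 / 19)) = 180 / 361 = 0.50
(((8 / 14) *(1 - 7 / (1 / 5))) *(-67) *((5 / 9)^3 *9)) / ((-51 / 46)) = -3082000 / 1701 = -1811.88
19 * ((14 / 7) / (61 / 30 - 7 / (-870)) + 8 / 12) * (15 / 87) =69445 / 12876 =5.39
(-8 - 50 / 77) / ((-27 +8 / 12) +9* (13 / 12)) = 7992 / 15323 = 0.52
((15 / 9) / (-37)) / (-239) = 5 / 26529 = 0.00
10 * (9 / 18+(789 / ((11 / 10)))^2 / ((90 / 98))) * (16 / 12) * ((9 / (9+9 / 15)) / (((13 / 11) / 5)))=16946420125 / 572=29626608.61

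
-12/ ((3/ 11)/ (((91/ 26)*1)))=-154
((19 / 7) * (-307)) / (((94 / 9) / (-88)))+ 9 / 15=11550327 / 1645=7021.48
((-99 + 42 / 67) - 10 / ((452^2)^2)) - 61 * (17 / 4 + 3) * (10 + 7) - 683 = -11605314624798383 / 1398294167936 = -8299.62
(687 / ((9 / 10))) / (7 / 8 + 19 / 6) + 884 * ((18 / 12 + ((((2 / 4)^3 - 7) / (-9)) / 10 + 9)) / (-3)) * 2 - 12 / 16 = -63326399 / 10476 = -6044.90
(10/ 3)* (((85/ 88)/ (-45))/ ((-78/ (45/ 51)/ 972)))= 225/ 286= 0.79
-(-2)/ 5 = 0.40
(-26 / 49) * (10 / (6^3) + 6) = -8489 / 2646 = -3.21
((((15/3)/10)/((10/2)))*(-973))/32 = -973/320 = -3.04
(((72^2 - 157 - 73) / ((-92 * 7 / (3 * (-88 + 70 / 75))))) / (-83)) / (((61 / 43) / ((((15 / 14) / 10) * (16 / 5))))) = -834620196 / 142650025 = -5.85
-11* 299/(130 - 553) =3289/423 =7.78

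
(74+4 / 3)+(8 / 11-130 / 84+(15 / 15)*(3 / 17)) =195537 / 2618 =74.69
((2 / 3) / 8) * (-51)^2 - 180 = 147 / 4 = 36.75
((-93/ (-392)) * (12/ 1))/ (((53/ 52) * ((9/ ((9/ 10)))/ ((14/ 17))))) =0.23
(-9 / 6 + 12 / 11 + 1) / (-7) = -13 / 154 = -0.08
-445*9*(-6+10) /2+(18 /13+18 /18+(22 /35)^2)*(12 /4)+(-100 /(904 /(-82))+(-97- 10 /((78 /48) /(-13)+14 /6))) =-771975121461 /95374825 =-8094.12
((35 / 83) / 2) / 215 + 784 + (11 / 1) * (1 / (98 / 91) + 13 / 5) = 102781969 / 124915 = 822.82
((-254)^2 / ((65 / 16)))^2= 1065552449536 / 4225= 252201763.20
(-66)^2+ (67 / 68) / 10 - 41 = 2934267 / 680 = 4315.10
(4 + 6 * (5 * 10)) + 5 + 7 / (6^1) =1861 / 6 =310.17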